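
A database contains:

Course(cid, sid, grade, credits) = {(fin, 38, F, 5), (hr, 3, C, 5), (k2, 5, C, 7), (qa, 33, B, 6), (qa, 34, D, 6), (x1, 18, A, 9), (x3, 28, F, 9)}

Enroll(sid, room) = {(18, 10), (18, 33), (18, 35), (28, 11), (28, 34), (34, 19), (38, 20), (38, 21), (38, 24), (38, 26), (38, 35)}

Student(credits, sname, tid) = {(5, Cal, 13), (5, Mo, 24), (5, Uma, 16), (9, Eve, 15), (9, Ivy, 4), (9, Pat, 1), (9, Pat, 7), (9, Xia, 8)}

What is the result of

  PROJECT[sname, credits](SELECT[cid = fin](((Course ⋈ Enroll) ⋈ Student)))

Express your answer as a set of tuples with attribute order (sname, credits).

{(Cal, 5), (Mo, 5), (Uma, 5)}

Joining Course and Enroll on sid yields {(fin, 38, F, 5, 20), (fin, 38, F, 5, 21), (fin, 38, F, 5, 24), (fin, 38, F, 5, 26), (fin, 38, F, 5, 35), (qa, 34, D, 6, 19), (x1, 18, A, 9, 10), (x1, 18, A, 9, 33), (x1, 18, A, 9, 35), (x3, 28, F, 9, 11), (x3, 28, F, 9, 34)}.
Joining (Course ⋈ Enroll) and Student on credits yields {(fin, 38, F, 5, 20, Cal, 13), (fin, 38, F, 5, 20, Mo, 24), (fin, 38, F, 5, 20, Uma, 16), (fin, 38, F, 5, 21, Cal, 13), (fin, 38, F, 5, 21, Mo, 24), (fin, 38, F, 5, 21, Uma, 16), (fin, 38, F, 5, 24, Cal, 13), (fin, 38, F, 5, 24, Mo, 24), (fin, 38, F, 5, 24, Uma, 16), (fin, 38, F, 5, 26, Cal, 13), (fin, 38, F, 5, 26, Mo, 24), (fin, 38, F, 5, 26, Uma, 16), (fin, 38, F, 5, 35, Cal, 13), (fin, 38, F, 5, 35, Mo, 24), (fin, 38, F, 5, 35, Uma, 16), (x1, 18, A, 9, 10, Eve, 15), (x1, 18, A, 9, 10, Ivy, 4), (x1, 18, A, 9, 10, Pat, 1), (x1, 18, A, 9, 10, Pat, 7), (x1, 18, A, 9, 10, Xia, 8), (x1, 18, A, 9, 33, Eve, 15), (x1, 18, A, 9, 33, Ivy, 4), (x1, 18, A, 9, 33, Pat, 1), (x1, 18, A, 9, 33, Pat, 7), (x1, 18, A, 9, 33, Xia, 8), (x1, 18, A, 9, 35, Eve, 15), (x1, 18, A, 9, 35, Ivy, 4), (x1, 18, A, 9, 35, Pat, 1), (x1, 18, A, 9, 35, Pat, 7), (x1, 18, A, 9, 35, Xia, 8), (x3, 28, F, 9, 11, Eve, 15), (x3, 28, F, 9, 11, Ivy, 4), (x3, 28, F, 9, 11, Pat, 1), (x3, 28, F, 9, 11, Pat, 7), (x3, 28, F, 9, 11, Xia, 8), (x3, 28, F, 9, 34, Eve, 15), (x3, 28, F, 9, 34, Ivy, 4), (x3, 28, F, 9, 34, Pat, 1), (x3, 28, F, 9, 34, Pat, 7), (x3, 28, F, 9, 34, Xia, 8)}.
Selection cid = fin: {(fin, 38, F, 5, 20, Cal, 13), (fin, 38, F, 5, 20, Mo, 24), (fin, 38, F, 5, 20, Uma, 16), (fin, 38, F, 5, 21, Cal, 13), (fin, 38, F, 5, 21, Mo, 24), (fin, 38, F, 5, 21, Uma, 16), (fin, 38, F, 5, 24, Cal, 13), (fin, 38, F, 5, 24, Mo, 24), (fin, 38, F, 5, 24, Uma, 16), (fin, 38, F, 5, 26, Cal, 13), (fin, 38, F, 5, 26, Mo, 24), (fin, 38, F, 5, 26, Uma, 16), (fin, 38, F, 5, 35, Cal, 13), (fin, 38, F, 5, 35, Mo, 24), (fin, 38, F, 5, 35, Uma, 16)}
π_{sname, credits} gives {(Cal, 5), (Mo, 5), (Uma, 5)} (12 duplicate(s) eliminated).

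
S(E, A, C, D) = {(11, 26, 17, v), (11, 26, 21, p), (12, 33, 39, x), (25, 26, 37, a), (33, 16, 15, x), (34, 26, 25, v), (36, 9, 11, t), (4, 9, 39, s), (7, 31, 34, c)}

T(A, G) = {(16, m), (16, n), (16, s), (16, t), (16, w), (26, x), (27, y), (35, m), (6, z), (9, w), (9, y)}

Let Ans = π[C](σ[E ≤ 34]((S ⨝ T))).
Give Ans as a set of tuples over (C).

Joining S and T on A yields {(11, 26, 17, v, x), (11, 26, 21, p, x), (25, 26, 37, a, x), (33, 16, 15, x, m), (33, 16, 15, x, n), (33, 16, 15, x, s), (33, 16, 15, x, t), (33, 16, 15, x, w), (34, 26, 25, v, x), (36, 9, 11, t, w), (36, 9, 11, t, y), (4, 9, 39, s, w), (4, 9, 39, s, y)}.
Filtering on E ≤ 34 leaves {(11, 26, 17, v, x), (11, 26, 21, p, x), (25, 26, 37, a, x), (33, 16, 15, x, m), (33, 16, 15, x, n), (33, 16, 15, x, s), (33, 16, 15, x, t), (33, 16, 15, x, w), (34, 26, 25, v, x), (4, 9, 39, s, w), (4, 9, 39, s, y)}.
Projecting to C (5 duplicate(s) eliminated): {15, 17, 21, 25, 37, 39}

{15, 17, 21, 25, 37, 39}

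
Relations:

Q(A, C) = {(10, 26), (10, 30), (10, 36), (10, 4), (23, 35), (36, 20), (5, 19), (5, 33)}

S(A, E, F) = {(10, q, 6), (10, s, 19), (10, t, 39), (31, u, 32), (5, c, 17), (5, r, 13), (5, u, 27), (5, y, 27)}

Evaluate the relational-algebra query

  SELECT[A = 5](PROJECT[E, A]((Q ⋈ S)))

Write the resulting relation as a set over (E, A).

{(c, 5), (r, 5), (u, 5), (y, 5)}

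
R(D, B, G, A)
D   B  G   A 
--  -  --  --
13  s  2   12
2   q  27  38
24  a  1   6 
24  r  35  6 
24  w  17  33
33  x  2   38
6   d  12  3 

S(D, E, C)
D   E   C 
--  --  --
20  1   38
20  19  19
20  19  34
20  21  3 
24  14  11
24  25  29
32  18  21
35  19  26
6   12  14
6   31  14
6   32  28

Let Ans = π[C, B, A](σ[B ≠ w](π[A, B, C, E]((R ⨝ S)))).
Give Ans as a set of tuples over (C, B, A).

{(11, a, 6), (11, r, 6), (14, d, 3), (28, d, 3), (29, a, 6), (29, r, 6)}

R ⋈ S (natural join on D): {(24, a, 1, 6, 14, 11), (24, a, 1, 6, 25, 29), (24, r, 35, 6, 14, 11), (24, r, 35, 6, 25, 29), (24, w, 17, 33, 14, 11), (24, w, 17, 33, 25, 29), (6, d, 12, 3, 12, 14), (6, d, 12, 3, 31, 14), (6, d, 12, 3, 32, 28)}
π_{A, B, C, E} gives {(3, d, 14, 12), (3, d, 14, 31), (3, d, 28, 32), (33, w, 11, 14), (33, w, 29, 25), (6, a, 11, 14), (6, a, 29, 25), (6, r, 11, 14), (6, r, 29, 25)}.
Selection B ≠ w: {(3, d, 14, 12), (3, d, 14, 31), (3, d, 28, 32), (6, a, 11, 14), (6, a, 29, 25), (6, r, 11, 14), (6, r, 29, 25)}
π_{C, B, A} gives {(11, a, 6), (11, r, 6), (14, d, 3), (28, d, 3), (29, a, 6), (29, r, 6)} (1 duplicate(s) eliminated).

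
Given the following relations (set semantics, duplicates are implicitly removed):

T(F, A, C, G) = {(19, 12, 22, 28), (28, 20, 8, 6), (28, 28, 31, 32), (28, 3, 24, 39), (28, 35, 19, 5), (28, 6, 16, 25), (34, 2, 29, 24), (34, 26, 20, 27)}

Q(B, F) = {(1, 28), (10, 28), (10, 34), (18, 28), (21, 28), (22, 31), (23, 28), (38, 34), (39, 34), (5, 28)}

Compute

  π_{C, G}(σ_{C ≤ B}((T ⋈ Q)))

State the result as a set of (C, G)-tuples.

{(16, 25), (19, 5), (20, 27), (29, 24), (8, 6)}

Natural join on F: {(28, 20, 8, 6, 1), (28, 20, 8, 6, 10), (28, 20, 8, 6, 18), (28, 20, 8, 6, 21), (28, 20, 8, 6, 23), (28, 20, 8, 6, 5), (28, 28, 31, 32, 1), (28, 28, 31, 32, 10), (28, 28, 31, 32, 18), (28, 28, 31, 32, 21), (28, 28, 31, 32, 23), (28, 28, 31, 32, 5), (28, 3, 24, 39, 1), (28, 3, 24, 39, 10), (28, 3, 24, 39, 18), (28, 3, 24, 39, 21), (28, 3, 24, 39, 23), (28, 3, 24, 39, 5), (28, 35, 19, 5, 1), (28, 35, 19, 5, 10), (28, 35, 19, 5, 18), (28, 35, 19, 5, 21), (28, 35, 19, 5, 23), (28, 35, 19, 5, 5), (28, 6, 16, 25, 1), (28, 6, 16, 25, 10), (28, 6, 16, 25, 18), (28, 6, 16, 25, 21), (28, 6, 16, 25, 23), (28, 6, 16, 25, 5), (34, 2, 29, 24, 10), (34, 2, 29, 24, 38), (34, 2, 29, 24, 39), (34, 26, 20, 27, 10), (34, 26, 20, 27, 38), (34, 26, 20, 27, 39)}
Apply σ_{C ≤ B}; surviving tuples: {(28, 20, 8, 6, 10), (28, 20, 8, 6, 18), (28, 20, 8, 6, 21), (28, 20, 8, 6, 23), (28, 35, 19, 5, 21), (28, 35, 19, 5, 23), (28, 6, 16, 25, 18), (28, 6, 16, 25, 21), (28, 6, 16, 25, 23), (34, 2, 29, 24, 38), (34, 2, 29, 24, 39), (34, 26, 20, 27, 38), (34, 26, 20, 27, 39)}
Projecting to C, G (8 duplicate(s) eliminated): {(16, 25), (19, 5), (20, 27), (29, 24), (8, 6)}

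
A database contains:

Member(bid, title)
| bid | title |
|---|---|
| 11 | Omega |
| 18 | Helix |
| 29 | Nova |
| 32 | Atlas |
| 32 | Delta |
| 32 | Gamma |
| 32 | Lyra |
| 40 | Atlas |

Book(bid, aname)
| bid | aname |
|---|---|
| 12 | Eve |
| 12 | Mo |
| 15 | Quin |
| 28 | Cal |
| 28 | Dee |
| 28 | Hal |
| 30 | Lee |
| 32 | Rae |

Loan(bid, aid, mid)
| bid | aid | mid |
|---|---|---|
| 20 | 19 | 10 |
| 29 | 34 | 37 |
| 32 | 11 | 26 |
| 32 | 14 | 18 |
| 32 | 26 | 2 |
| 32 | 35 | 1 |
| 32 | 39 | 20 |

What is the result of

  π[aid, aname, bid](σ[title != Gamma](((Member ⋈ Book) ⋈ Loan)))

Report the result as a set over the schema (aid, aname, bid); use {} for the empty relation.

Member ⋈ Book (natural join on bid): {(32, Atlas, Rae), (32, Delta, Rae), (32, Gamma, Rae), (32, Lyra, Rae)}
(Member ⋈ Book) ⋈ Loan (natural join on bid): {(32, Atlas, Rae, 11, 26), (32, Atlas, Rae, 14, 18), (32, Atlas, Rae, 26, 2), (32, Atlas, Rae, 35, 1), (32, Atlas, Rae, 39, 20), (32, Delta, Rae, 11, 26), (32, Delta, Rae, 14, 18), (32, Delta, Rae, 26, 2), (32, Delta, Rae, 35, 1), (32, Delta, Rae, 39, 20), (32, Gamma, Rae, 11, 26), (32, Gamma, Rae, 14, 18), (32, Gamma, Rae, 26, 2), (32, Gamma, Rae, 35, 1), (32, Gamma, Rae, 39, 20), (32, Lyra, Rae, 11, 26), (32, Lyra, Rae, 14, 18), (32, Lyra, Rae, 26, 2), (32, Lyra, Rae, 35, 1), (32, Lyra, Rae, 39, 20)}
Selection title != Gamma: {(32, Atlas, Rae, 11, 26), (32, Atlas, Rae, 14, 18), (32, Atlas, Rae, 26, 2), (32, Atlas, Rae, 35, 1), (32, Atlas, Rae, 39, 20), (32, Delta, Rae, 11, 26), (32, Delta, Rae, 14, 18), (32, Delta, Rae, 26, 2), (32, Delta, Rae, 35, 1), (32, Delta, Rae, 39, 20), (32, Lyra, Rae, 11, 26), (32, Lyra, Rae, 14, 18), (32, Lyra, Rae, 26, 2), (32, Lyra, Rae, 35, 1), (32, Lyra, Rae, 39, 20)}
π_{aid, aname, bid} gives {(11, Rae, 32), (14, Rae, 32), (26, Rae, 32), (35, Rae, 32), (39, Rae, 32)} (10 duplicate(s) eliminated).

{(11, Rae, 32), (14, Rae, 32), (26, Rae, 32), (35, Rae, 32), (39, Rae, 32)}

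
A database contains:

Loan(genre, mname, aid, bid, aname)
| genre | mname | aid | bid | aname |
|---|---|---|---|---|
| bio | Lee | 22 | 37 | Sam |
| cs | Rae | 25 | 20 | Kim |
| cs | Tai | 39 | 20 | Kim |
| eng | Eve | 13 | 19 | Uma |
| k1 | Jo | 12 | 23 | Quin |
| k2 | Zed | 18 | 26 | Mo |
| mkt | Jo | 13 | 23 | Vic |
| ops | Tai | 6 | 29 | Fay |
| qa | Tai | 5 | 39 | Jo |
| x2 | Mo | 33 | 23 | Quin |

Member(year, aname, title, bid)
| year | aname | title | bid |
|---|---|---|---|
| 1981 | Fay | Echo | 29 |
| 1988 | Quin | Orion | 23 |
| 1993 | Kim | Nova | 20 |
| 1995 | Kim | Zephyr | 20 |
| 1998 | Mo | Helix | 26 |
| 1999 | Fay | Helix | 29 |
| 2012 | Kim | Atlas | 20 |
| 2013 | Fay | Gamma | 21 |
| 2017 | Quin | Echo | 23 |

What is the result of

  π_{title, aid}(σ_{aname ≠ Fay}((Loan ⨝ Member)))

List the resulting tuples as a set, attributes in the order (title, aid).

Natural join on bid, aname: {(cs, Rae, 25, 20, Kim, 1993, Nova), (cs, Rae, 25, 20, Kim, 1995, Zephyr), (cs, Rae, 25, 20, Kim, 2012, Atlas), (cs, Tai, 39, 20, Kim, 1993, Nova), (cs, Tai, 39, 20, Kim, 1995, Zephyr), (cs, Tai, 39, 20, Kim, 2012, Atlas), (k1, Jo, 12, 23, Quin, 1988, Orion), (k1, Jo, 12, 23, Quin, 2017, Echo), (k2, Zed, 18, 26, Mo, 1998, Helix), (ops, Tai, 6, 29, Fay, 1981, Echo), (ops, Tai, 6, 29, Fay, 1999, Helix), (x2, Mo, 33, 23, Quin, 1988, Orion), (x2, Mo, 33, 23, Quin, 2017, Echo)}
Selection aname ≠ Fay: {(cs, Rae, 25, 20, Kim, 1993, Nova), (cs, Rae, 25, 20, Kim, 1995, Zephyr), (cs, Rae, 25, 20, Kim, 2012, Atlas), (cs, Tai, 39, 20, Kim, 1993, Nova), (cs, Tai, 39, 20, Kim, 1995, Zephyr), (cs, Tai, 39, 20, Kim, 2012, Atlas), (k1, Jo, 12, 23, Quin, 1988, Orion), (k1, Jo, 12, 23, Quin, 2017, Echo), (k2, Zed, 18, 26, Mo, 1998, Helix), (x2, Mo, 33, 23, Quin, 1988, Orion), (x2, Mo, 33, 23, Quin, 2017, Echo)}
π_{title, aid} gives {(Atlas, 25), (Atlas, 39), (Echo, 12), (Echo, 33), (Helix, 18), (Nova, 25), (Nova, 39), (Orion, 12), (Orion, 33), (Zephyr, 25), (Zephyr, 39)}.

{(Atlas, 25), (Atlas, 39), (Echo, 12), (Echo, 33), (Helix, 18), (Nova, 25), (Nova, 39), (Orion, 12), (Orion, 33), (Zephyr, 25), (Zephyr, 39)}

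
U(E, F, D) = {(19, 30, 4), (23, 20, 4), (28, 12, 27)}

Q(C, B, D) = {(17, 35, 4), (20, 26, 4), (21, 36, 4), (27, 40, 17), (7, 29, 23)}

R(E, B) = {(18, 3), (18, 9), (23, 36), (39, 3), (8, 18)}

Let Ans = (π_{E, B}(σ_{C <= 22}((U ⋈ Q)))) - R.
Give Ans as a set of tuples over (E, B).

U ⋈ Q (natural join on D): {(19, 30, 4, 17, 35), (19, 30, 4, 20, 26), (19, 30, 4, 21, 36), (23, 20, 4, 17, 35), (23, 20, 4, 20, 26), (23, 20, 4, 21, 36)}
Selection C <= 22: {(19, 30, 4, 17, 35), (19, 30, 4, 20, 26), (19, 30, 4, 21, 36), (23, 20, 4, 17, 35), (23, 20, 4, 20, 26), (23, 20, 4, 21, 36)}
Projecting to E, B: {(19, 26), (19, 35), (19, 36), (23, 26), (23, 35), (23, 36)}
Set difference of the two operands is {(19, 26), (19, 35), (19, 36), (23, 26), (23, 35)}.

{(19, 26), (19, 35), (19, 36), (23, 26), (23, 35)}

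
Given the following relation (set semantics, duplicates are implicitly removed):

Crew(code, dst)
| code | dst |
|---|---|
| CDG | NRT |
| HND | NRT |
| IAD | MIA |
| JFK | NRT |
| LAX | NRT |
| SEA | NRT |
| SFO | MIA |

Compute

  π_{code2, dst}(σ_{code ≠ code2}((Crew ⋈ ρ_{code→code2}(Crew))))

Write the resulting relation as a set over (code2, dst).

{(CDG, NRT), (HND, NRT), (IAD, MIA), (JFK, NRT), (LAX, NRT), (SEA, NRT), (SFO, MIA)}

ρ[code→code2]: schema becomes (code2, dst); tuples unchanged.
Joining Crew and ρ_{code→code2}(Crew) on dst yields {(CDG, NRT, CDG), (CDG, NRT, HND), (CDG, NRT, JFK), (CDG, NRT, LAX), (CDG, NRT, SEA), (HND, NRT, CDG), (HND, NRT, HND), (HND, NRT, JFK), (HND, NRT, LAX), (HND, NRT, SEA), (IAD, MIA, IAD), (IAD, MIA, SFO), (JFK, NRT, CDG), (JFK, NRT, HND), (JFK, NRT, JFK), (JFK, NRT, LAX), (JFK, NRT, SEA), (LAX, NRT, CDG), (LAX, NRT, HND), (LAX, NRT, JFK), (LAX, NRT, LAX), (LAX, NRT, SEA), (SEA, NRT, CDG), (SEA, NRT, HND), (SEA, NRT, JFK), (SEA, NRT, LAX), (SEA, NRT, SEA), (SFO, MIA, IAD), (SFO, MIA, SFO)}.
Apply σ_{code ≠ code2}; surviving tuples: {(CDG, NRT, HND), (CDG, NRT, JFK), (CDG, NRT, LAX), (CDG, NRT, SEA), (HND, NRT, CDG), (HND, NRT, JFK), (HND, NRT, LAX), (HND, NRT, SEA), (IAD, MIA, SFO), (JFK, NRT, CDG), (JFK, NRT, HND), (JFK, NRT, LAX), (JFK, NRT, SEA), (LAX, NRT, CDG), (LAX, NRT, HND), (LAX, NRT, JFK), (LAX, NRT, SEA), (SEA, NRT, CDG), (SEA, NRT, HND), (SEA, NRT, JFK), (SEA, NRT, LAX), (SFO, MIA, IAD)}
π[code2, dst]: project onto (code2, dst) (15 duplicate(s) eliminated) → {(CDG, NRT), (HND, NRT), (IAD, MIA), (JFK, NRT), (LAX, NRT), (SEA, NRT), (SFO, MIA)}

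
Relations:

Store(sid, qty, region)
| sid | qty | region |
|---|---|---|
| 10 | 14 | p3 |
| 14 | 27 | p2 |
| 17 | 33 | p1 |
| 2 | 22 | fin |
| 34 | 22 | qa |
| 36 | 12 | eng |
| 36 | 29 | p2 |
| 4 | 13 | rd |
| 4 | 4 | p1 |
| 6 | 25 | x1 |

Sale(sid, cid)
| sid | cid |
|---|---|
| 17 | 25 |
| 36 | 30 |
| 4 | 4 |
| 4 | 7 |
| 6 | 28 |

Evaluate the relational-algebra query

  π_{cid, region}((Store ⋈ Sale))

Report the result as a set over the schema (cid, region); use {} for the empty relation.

Store ⋈ Sale (natural join on sid): {(17, 33, p1, 25), (36, 12, eng, 30), (36, 29, p2, 30), (4, 13, rd, 4), (4, 13, rd, 7), (4, 4, p1, 4), (4, 4, p1, 7), (6, 25, x1, 28)}
Keep only column(s) cid, region: {(25, p1), (28, x1), (30, eng), (30, p2), (4, p1), (4, rd), (7, p1), (7, rd)}

{(25, p1), (28, x1), (30, eng), (30, p2), (4, p1), (4, rd), (7, p1), (7, rd)}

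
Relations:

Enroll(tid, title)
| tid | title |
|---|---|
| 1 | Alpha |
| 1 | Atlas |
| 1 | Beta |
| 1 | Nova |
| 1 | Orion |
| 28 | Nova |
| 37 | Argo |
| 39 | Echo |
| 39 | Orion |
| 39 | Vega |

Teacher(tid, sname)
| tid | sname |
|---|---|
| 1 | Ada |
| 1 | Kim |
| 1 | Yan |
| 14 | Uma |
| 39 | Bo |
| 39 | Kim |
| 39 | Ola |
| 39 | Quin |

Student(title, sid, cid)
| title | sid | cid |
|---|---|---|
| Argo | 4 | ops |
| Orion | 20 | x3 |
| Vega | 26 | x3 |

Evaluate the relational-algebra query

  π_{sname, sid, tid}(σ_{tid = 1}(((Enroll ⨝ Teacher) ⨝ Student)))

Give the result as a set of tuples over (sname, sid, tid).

Joining Enroll and Teacher on tid yields {(1, Alpha, Ada), (1, Alpha, Kim), (1, Alpha, Yan), (1, Atlas, Ada), (1, Atlas, Kim), (1, Atlas, Yan), (1, Beta, Ada), (1, Beta, Kim), (1, Beta, Yan), (1, Nova, Ada), (1, Nova, Kim), (1, Nova, Yan), (1, Orion, Ada), (1, Orion, Kim), (1, Orion, Yan), (39, Echo, Bo), (39, Echo, Kim), (39, Echo, Ola), (39, Echo, Quin), (39, Orion, Bo), (39, Orion, Kim), (39, Orion, Ola), (39, Orion, Quin), (39, Vega, Bo), (39, Vega, Kim), (39, Vega, Ola), (39, Vega, Quin)}.
Joining (Enroll ⨝ Teacher) and Student on title yields {(1, Orion, Ada, 20, x3), (1, Orion, Kim, 20, x3), (1, Orion, Yan, 20, x3), (39, Orion, Bo, 20, x3), (39, Orion, Kim, 20, x3), (39, Orion, Ola, 20, x3), (39, Orion, Quin, 20, x3), (39, Vega, Bo, 26, x3), (39, Vega, Kim, 26, x3), (39, Vega, Ola, 26, x3), (39, Vega, Quin, 26, x3)}.
Selection tid = 1: {(1, Orion, Ada, 20, x3), (1, Orion, Kim, 20, x3), (1, Orion, Yan, 20, x3)}
Keep only column(s) sname, sid, tid: {(Ada, 20, 1), (Kim, 20, 1), (Yan, 20, 1)}

{(Ada, 20, 1), (Kim, 20, 1), (Yan, 20, 1)}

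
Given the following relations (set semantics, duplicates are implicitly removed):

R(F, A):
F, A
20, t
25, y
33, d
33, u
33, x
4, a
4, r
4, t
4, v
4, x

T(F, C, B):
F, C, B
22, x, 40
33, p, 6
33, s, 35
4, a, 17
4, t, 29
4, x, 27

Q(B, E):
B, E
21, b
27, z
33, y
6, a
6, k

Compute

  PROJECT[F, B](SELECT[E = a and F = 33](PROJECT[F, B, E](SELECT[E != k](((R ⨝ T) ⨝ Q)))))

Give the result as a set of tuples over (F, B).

Joining R and T on F yields {(33, d, p, 6), (33, d, s, 35), (33, u, p, 6), (33, u, s, 35), (33, x, p, 6), (33, x, s, 35), (4, a, a, 17), (4, a, t, 29), (4, a, x, 27), (4, r, a, 17), (4, r, t, 29), (4, r, x, 27), (4, t, a, 17), (4, t, t, 29), (4, t, x, 27), (4, v, a, 17), (4, v, t, 29), (4, v, x, 27), (4, x, a, 17), (4, x, t, 29), (4, x, x, 27)}.
Joining (R ⨝ T) and Q on B yields {(33, d, p, 6, a), (33, d, p, 6, k), (33, u, p, 6, a), (33, u, p, 6, k), (33, x, p, 6, a), (33, x, p, 6, k), (4, a, x, 27, z), (4, r, x, 27, z), (4, t, x, 27, z), (4, v, x, 27, z), (4, x, x, 27, z)}.
Selection E != k: {(33, d, p, 6, a), (33, u, p, 6, a), (33, x, p, 6, a), (4, a, x, 27, z), (4, r, x, 27, z), (4, t, x, 27, z), (4, v, x, 27, z), (4, x, x, 27, z)}
Keep only column(s) F, B, E (6 duplicate(s) eliminated): {(33, 6, a), (4, 27, z)}
Selection E = a and F = 33: {(33, 6, a)}
Keep only column(s) F, B: {(33, 6)}

{(33, 6)}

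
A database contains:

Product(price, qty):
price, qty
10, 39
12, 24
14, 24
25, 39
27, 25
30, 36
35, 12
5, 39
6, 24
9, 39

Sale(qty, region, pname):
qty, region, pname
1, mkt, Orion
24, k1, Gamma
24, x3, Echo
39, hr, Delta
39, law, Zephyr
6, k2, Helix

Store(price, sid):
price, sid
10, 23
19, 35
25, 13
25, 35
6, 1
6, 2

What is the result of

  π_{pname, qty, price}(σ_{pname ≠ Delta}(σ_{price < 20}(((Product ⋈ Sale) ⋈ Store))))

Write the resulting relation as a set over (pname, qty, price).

Joining Product and Sale on qty yields {(10, 39, hr, Delta), (10, 39, law, Zephyr), (12, 24, k1, Gamma), (12, 24, x3, Echo), (14, 24, k1, Gamma), (14, 24, x3, Echo), (25, 39, hr, Delta), (25, 39, law, Zephyr), (5, 39, hr, Delta), (5, 39, law, Zephyr), (6, 24, k1, Gamma), (6, 24, x3, Echo), (9, 39, hr, Delta), (9, 39, law, Zephyr)}.
Joining (Product ⋈ Sale) and Store on price yields {(10, 39, hr, Delta, 23), (10, 39, law, Zephyr, 23), (25, 39, hr, Delta, 13), (25, 39, hr, Delta, 35), (25, 39, law, Zephyr, 13), (25, 39, law, Zephyr, 35), (6, 24, k1, Gamma, 1), (6, 24, k1, Gamma, 2), (6, 24, x3, Echo, 1), (6, 24, x3, Echo, 2)}.
Selection price < 20: {(10, 39, hr, Delta, 23), (10, 39, law, Zephyr, 23), (6, 24, k1, Gamma, 1), (6, 24, k1, Gamma, 2), (6, 24, x3, Echo, 1), (6, 24, x3, Echo, 2)}
Selection pname ≠ Delta: {(10, 39, law, Zephyr, 23), (6, 24, k1, Gamma, 1), (6, 24, k1, Gamma, 2), (6, 24, x3, Echo, 1), (6, 24, x3, Echo, 2)}
Projecting to pname, qty, price (2 duplicate(s) eliminated): {(Echo, 24, 6), (Gamma, 24, 6), (Zephyr, 39, 10)}

{(Echo, 24, 6), (Gamma, 24, 6), (Zephyr, 39, 10)}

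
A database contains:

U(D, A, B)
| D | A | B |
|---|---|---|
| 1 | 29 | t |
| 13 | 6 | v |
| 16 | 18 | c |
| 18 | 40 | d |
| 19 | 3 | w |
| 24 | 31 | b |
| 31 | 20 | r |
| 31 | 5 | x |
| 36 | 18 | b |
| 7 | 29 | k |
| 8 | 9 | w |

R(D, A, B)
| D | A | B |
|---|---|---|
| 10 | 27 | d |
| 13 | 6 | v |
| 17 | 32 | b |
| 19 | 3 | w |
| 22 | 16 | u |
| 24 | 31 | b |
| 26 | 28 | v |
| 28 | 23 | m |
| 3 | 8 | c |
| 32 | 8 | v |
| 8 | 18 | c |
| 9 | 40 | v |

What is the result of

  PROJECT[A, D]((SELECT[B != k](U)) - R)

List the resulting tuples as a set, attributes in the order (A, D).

σ[B != k]: keep tuples satisfying B != k → {(1, 29, t), (13, 6, v), (16, 18, c), (18, 40, d), (19, 3, w), (24, 31, b), (31, 20, r), (31, 5, x), (36, 18, b), (8, 9, w)}
Difference: {(1, 29, t), (13, 6, v), (16, 18, c), (18, 40, d), (19, 3, w), (24, 31, b), (31, 20, r), (31, 5, x), (36, 18, b), (8, 9, w)} with {(10, 27, d), (13, 6, v), (17, 32, b), (19, 3, w), (22, 16, u), (24, 31, b), (26, 28, v), (28, 23, m), (3, 8, c), (32, 8, v), (8, 18, c), (9, 40, v)} → {(1, 29, t), (16, 18, c), (18, 40, d), (31, 20, r), (31, 5, x), (36, 18, b), (8, 9, w)}
π[A, D]: project onto (A, D) → {(18, 16), (18, 36), (20, 31), (29, 1), (40, 18), (5, 31), (9, 8)}

{(18, 16), (18, 36), (20, 31), (29, 1), (40, 18), (5, 31), (9, 8)}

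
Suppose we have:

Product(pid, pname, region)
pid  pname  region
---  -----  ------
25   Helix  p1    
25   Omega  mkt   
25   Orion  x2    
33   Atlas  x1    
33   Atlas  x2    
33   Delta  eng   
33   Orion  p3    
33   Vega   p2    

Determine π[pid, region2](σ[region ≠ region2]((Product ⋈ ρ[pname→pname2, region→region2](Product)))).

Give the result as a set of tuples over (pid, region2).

{(25, mkt), (25, p1), (25, x2), (33, eng), (33, p2), (33, p3), (33, x1), (33, x2)}

ρ[pname→pname2, region→region2]: schema becomes (pid, pname2, region2); tuples unchanged.
Natural join on pid: {(25, Helix, p1, Helix, p1), (25, Helix, p1, Omega, mkt), (25, Helix, p1, Orion, x2), (25, Omega, mkt, Helix, p1), (25, Omega, mkt, Omega, mkt), (25, Omega, mkt, Orion, x2), (25, Orion, x2, Helix, p1), (25, Orion, x2, Omega, mkt), (25, Orion, x2, Orion, x2), (33, Atlas, x1, Atlas, x1), (33, Atlas, x1, Atlas, x2), (33, Atlas, x1, Delta, eng), (33, Atlas, x1, Orion, p3), (33, Atlas, x1, Vega, p2), (33, Atlas, x2, Atlas, x1), (33, Atlas, x2, Atlas, x2), (33, Atlas, x2, Delta, eng), (33, Atlas, x2, Orion, p3), (33, Atlas, x2, Vega, p2), (33, Delta, eng, Atlas, x1), (33, Delta, eng, Atlas, x2), (33, Delta, eng, Delta, eng), (33, Delta, eng, Orion, p3), (33, Delta, eng, Vega, p2), (33, Orion, p3, Atlas, x1), (33, Orion, p3, Atlas, x2), (33, Orion, p3, Delta, eng), (33, Orion, p3, Orion, p3), (33, Orion, p3, Vega, p2), (33, Vega, p2, Atlas, x1), (33, Vega, p2, Atlas, x2), (33, Vega, p2, Delta, eng), (33, Vega, p2, Orion, p3), (33, Vega, p2, Vega, p2)}
Selection region ≠ region2: {(25, Helix, p1, Omega, mkt), (25, Helix, p1, Orion, x2), (25, Omega, mkt, Helix, p1), (25, Omega, mkt, Orion, x2), (25, Orion, x2, Helix, p1), (25, Orion, x2, Omega, mkt), (33, Atlas, x1, Atlas, x2), (33, Atlas, x1, Delta, eng), (33, Atlas, x1, Orion, p3), (33, Atlas, x1, Vega, p2), (33, Atlas, x2, Atlas, x1), (33, Atlas, x2, Delta, eng), (33, Atlas, x2, Orion, p3), (33, Atlas, x2, Vega, p2), (33, Delta, eng, Atlas, x1), (33, Delta, eng, Atlas, x2), (33, Delta, eng, Orion, p3), (33, Delta, eng, Vega, p2), (33, Orion, p3, Atlas, x1), (33, Orion, p3, Atlas, x2), (33, Orion, p3, Delta, eng), (33, Orion, p3, Vega, p2), (33, Vega, p2, Atlas, x1), (33, Vega, p2, Atlas, x2), (33, Vega, p2, Delta, eng), (33, Vega, p2, Orion, p3)}
π_{pid, region2} gives {(25, mkt), (25, p1), (25, x2), (33, eng), (33, p2), (33, p3), (33, x1), (33, x2)} (18 duplicate(s) eliminated).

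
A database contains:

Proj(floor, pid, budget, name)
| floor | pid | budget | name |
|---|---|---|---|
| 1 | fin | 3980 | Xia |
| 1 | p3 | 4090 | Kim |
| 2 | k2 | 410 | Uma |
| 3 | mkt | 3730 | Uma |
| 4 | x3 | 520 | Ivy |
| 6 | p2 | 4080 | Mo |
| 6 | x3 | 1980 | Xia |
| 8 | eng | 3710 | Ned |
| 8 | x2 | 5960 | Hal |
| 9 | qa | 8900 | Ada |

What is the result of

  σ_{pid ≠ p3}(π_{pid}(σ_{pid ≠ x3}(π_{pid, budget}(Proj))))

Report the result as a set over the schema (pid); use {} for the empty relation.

π_{pid, budget} gives {(eng, 3710), (fin, 3980), (k2, 410), (mkt, 3730), (p2, 4080), (p3, 4090), (qa, 8900), (x2, 5960), (x3, 1980), (x3, 520)}.
Apply σ_{pid ≠ x3}; surviving tuples: {(eng, 3710), (fin, 3980), (k2, 410), (mkt, 3730), (p2, 4080), (p3, 4090), (qa, 8900), (x2, 5960)}
π_{pid} gives {eng, fin, k2, mkt, p2, p3, qa, x2}.
Apply σ_{pid ≠ p3}; surviving tuples: {eng, fin, k2, mkt, p2, qa, x2}

{eng, fin, k2, mkt, p2, qa, x2}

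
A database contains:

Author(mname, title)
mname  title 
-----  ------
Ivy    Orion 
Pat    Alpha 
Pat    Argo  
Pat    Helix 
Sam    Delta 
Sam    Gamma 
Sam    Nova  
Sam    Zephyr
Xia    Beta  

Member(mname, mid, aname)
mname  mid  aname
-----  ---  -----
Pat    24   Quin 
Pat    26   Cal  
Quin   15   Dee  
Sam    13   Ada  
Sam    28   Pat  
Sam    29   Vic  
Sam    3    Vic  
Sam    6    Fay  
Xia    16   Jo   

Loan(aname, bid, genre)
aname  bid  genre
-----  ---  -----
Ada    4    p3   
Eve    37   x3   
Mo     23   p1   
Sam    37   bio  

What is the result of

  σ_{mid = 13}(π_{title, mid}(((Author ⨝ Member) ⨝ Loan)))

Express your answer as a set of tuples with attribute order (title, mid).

Joining Author and Member on mname yields {(Pat, Alpha, 24, Quin), (Pat, Alpha, 26, Cal), (Pat, Argo, 24, Quin), (Pat, Argo, 26, Cal), (Pat, Helix, 24, Quin), (Pat, Helix, 26, Cal), (Sam, Delta, 13, Ada), (Sam, Delta, 28, Pat), (Sam, Delta, 29, Vic), (Sam, Delta, 3, Vic), (Sam, Delta, 6, Fay), (Sam, Gamma, 13, Ada), (Sam, Gamma, 28, Pat), (Sam, Gamma, 29, Vic), (Sam, Gamma, 3, Vic), (Sam, Gamma, 6, Fay), (Sam, Nova, 13, Ada), (Sam, Nova, 28, Pat), (Sam, Nova, 29, Vic), (Sam, Nova, 3, Vic), (Sam, Nova, 6, Fay), (Sam, Zephyr, 13, Ada), (Sam, Zephyr, 28, Pat), (Sam, Zephyr, 29, Vic), (Sam, Zephyr, 3, Vic), (Sam, Zephyr, 6, Fay), (Xia, Beta, 16, Jo)}.
Joining (Author ⨝ Member) and Loan on aname yields {(Sam, Delta, 13, Ada, 4, p3), (Sam, Gamma, 13, Ada, 4, p3), (Sam, Nova, 13, Ada, 4, p3), (Sam, Zephyr, 13, Ada, 4, p3)}.
π[title, mid]: project onto (title, mid) → {(Delta, 13), (Gamma, 13), (Nova, 13), (Zephyr, 13)}
σ[mid = 13]: keep tuples satisfying mid = 13 → {(Delta, 13), (Gamma, 13), (Nova, 13), (Zephyr, 13)}

{(Delta, 13), (Gamma, 13), (Nova, 13), (Zephyr, 13)}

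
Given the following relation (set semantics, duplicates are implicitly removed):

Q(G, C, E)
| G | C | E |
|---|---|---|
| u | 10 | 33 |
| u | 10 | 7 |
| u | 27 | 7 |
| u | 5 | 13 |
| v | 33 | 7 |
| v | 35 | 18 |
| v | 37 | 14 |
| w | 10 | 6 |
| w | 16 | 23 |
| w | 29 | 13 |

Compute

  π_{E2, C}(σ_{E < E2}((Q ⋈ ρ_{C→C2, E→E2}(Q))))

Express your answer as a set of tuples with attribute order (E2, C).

ρ[C→C2, E→E2]: schema becomes (G, C2, E2); tuples unchanged.
Joining Q and ρ_{C→C2, E→E2}(Q) on G yields {(u, 10, 33, 10, 33), (u, 10, 33, 10, 7), (u, 10, 33, 27, 7), (u, 10, 33, 5, 13), (u, 10, 7, 10, 33), (u, 10, 7, 10, 7), (u, 10, 7, 27, 7), (u, 10, 7, 5, 13), (u, 27, 7, 10, 33), (u, 27, 7, 10, 7), (u, 27, 7, 27, 7), (u, 27, 7, 5, 13), (u, 5, 13, 10, 33), (u, 5, 13, 10, 7), (u, 5, 13, 27, 7), (u, 5, 13, 5, 13), (v, 33, 7, 33, 7), (v, 33, 7, 35, 18), (v, 33, 7, 37, 14), (v, 35, 18, 33, 7), (v, 35, 18, 35, 18), (v, 35, 18, 37, 14), (v, 37, 14, 33, 7), (v, 37, 14, 35, 18), (v, 37, 14, 37, 14), (w, 10, 6, 10, 6), (w, 10, 6, 16, 23), (w, 10, 6, 29, 13), (w, 16, 23, 10, 6), (w, 16, 23, 16, 23), (w, 16, 23, 29, 13), (w, 29, 13, 10, 6), (w, 29, 13, 16, 23), (w, 29, 13, 29, 13)}.
Selection E < E2: {(u, 10, 7, 10, 33), (u, 10, 7, 5, 13), (u, 27, 7, 10, 33), (u, 27, 7, 5, 13), (u, 5, 13, 10, 33), (v, 33, 7, 35, 18), (v, 33, 7, 37, 14), (v, 37, 14, 35, 18), (w, 10, 6, 16, 23), (w, 10, 6, 29, 13), (w, 29, 13, 16, 23)}
π[E2, C]: project onto (E2, C) (1 duplicate(s) eliminated) → {(13, 10), (13, 27), (14, 33), (18, 33), (18, 37), (23, 10), (23, 29), (33, 10), (33, 27), (33, 5)}

{(13, 10), (13, 27), (14, 33), (18, 33), (18, 37), (23, 10), (23, 29), (33, 10), (33, 27), (33, 5)}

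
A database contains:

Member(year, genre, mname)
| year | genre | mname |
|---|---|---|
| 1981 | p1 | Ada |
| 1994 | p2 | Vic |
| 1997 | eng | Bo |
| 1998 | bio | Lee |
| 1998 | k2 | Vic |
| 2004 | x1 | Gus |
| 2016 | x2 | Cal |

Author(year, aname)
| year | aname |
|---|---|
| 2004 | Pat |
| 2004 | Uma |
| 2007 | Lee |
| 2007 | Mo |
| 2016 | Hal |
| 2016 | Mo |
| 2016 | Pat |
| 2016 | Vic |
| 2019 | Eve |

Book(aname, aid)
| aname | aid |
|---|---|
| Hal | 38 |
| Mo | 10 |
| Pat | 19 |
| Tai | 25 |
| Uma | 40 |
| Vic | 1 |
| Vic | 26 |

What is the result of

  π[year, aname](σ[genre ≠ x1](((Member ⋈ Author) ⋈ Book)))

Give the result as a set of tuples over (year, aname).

Natural join on year: {(2004, x1, Gus, Pat), (2004, x1, Gus, Uma), (2016, x2, Cal, Hal), (2016, x2, Cal, Mo), (2016, x2, Cal, Pat), (2016, x2, Cal, Vic)}
Natural join on aname: {(2004, x1, Gus, Pat, 19), (2004, x1, Gus, Uma, 40), (2016, x2, Cal, Hal, 38), (2016, x2, Cal, Mo, 10), (2016, x2, Cal, Pat, 19), (2016, x2, Cal, Vic, 1), (2016, x2, Cal, Vic, 26)}
σ[genre ≠ x1]: keep tuples satisfying genre ≠ x1 → {(2016, x2, Cal, Hal, 38), (2016, x2, Cal, Mo, 10), (2016, x2, Cal, Pat, 19), (2016, x2, Cal, Vic, 1), (2016, x2, Cal, Vic, 26)}
Keep only column(s) year, aname (1 duplicate(s) eliminated): {(2016, Hal), (2016, Mo), (2016, Pat), (2016, Vic)}

{(2016, Hal), (2016, Mo), (2016, Pat), (2016, Vic)}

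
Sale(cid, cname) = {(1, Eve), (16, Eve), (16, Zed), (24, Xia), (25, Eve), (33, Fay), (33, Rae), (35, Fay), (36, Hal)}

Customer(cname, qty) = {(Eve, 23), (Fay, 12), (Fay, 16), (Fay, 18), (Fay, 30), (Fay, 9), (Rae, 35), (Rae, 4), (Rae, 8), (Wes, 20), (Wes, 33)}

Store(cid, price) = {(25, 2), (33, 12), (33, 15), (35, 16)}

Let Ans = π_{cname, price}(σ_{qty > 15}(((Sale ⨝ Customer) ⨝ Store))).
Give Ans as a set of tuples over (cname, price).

{(Eve, 2), (Fay, 12), (Fay, 15), (Fay, 16), (Rae, 12), (Rae, 15)}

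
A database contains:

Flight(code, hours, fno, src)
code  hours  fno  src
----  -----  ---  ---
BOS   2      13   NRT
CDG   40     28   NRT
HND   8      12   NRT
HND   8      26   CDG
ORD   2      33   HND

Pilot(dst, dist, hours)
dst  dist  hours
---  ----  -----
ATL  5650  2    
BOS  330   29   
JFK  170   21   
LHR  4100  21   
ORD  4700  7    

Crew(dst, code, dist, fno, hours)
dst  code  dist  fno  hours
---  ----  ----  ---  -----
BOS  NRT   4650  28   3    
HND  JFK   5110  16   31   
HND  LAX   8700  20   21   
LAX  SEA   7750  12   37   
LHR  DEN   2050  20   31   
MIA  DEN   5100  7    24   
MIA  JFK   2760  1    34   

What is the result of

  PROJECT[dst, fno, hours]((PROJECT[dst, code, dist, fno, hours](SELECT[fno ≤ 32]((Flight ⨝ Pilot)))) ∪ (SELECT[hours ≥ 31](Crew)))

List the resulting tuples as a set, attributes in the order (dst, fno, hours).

{(ATL, 13, 2), (HND, 16, 31), (LAX, 12, 37), (LHR, 20, 31), (MIA, 1, 34)}

Natural join on hours: {(BOS, 2, 13, NRT, ATL, 5650), (ORD, 2, 33, HND, ATL, 5650)}
σ[fno ≤ 32]: keep tuples satisfying fno ≤ 32 → {(BOS, 2, 13, NRT, ATL, 5650)}
Projecting to dst, code, dist, fno, hours: {(ATL, BOS, 5650, 13, 2)}
σ[hours ≥ 31]: keep tuples satisfying hours ≥ 31 → {(HND, JFK, 5110, 16, 31), (LAX, SEA, 7750, 12, 37), (LHR, DEN, 2050, 20, 31), (MIA, JFK, 2760, 1, 34)}
Set union of the two operands is {(ATL, BOS, 5650, 13, 2), (HND, JFK, 5110, 16, 31), (LAX, SEA, 7750, 12, 37), (LHR, DEN, 2050, 20, 31), (MIA, JFK, 2760, 1, 34)}.
Projecting to dst, fno, hours: {(ATL, 13, 2), (HND, 16, 31), (LAX, 12, 37), (LHR, 20, 31), (MIA, 1, 34)}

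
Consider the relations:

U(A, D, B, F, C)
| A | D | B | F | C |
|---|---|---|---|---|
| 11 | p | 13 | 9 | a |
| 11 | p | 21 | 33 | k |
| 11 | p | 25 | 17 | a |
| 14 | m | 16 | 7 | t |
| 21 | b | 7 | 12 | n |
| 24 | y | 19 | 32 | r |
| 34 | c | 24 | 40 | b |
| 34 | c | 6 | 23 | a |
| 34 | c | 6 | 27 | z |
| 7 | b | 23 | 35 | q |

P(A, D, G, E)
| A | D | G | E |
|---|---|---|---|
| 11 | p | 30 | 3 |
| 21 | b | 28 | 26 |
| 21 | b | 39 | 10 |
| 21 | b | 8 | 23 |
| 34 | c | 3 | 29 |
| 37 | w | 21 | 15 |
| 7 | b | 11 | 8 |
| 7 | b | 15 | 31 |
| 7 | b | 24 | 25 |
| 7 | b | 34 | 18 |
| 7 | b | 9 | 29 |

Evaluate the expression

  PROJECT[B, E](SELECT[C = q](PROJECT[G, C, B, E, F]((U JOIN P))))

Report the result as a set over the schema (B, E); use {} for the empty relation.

Joining U and P on A, D yields {(11, p, 13, 9, a, 30, 3), (11, p, 21, 33, k, 30, 3), (11, p, 25, 17, a, 30, 3), (21, b, 7, 12, n, 28, 26), (21, b, 7, 12, n, 39, 10), (21, b, 7, 12, n, 8, 23), (34, c, 24, 40, b, 3, 29), (34, c, 6, 23, a, 3, 29), (34, c, 6, 27, z, 3, 29), (7, b, 23, 35, q, 11, 8), (7, b, 23, 35, q, 15, 31), (7, b, 23, 35, q, 24, 25), (7, b, 23, 35, q, 34, 18), (7, b, 23, 35, q, 9, 29)}.
Keep only column(s) G, C, B, E, F: {(11, q, 23, 8, 35), (15, q, 23, 31, 35), (24, q, 23, 25, 35), (28, n, 7, 26, 12), (3, a, 6, 29, 23), (3, b, 24, 29, 40), (3, z, 6, 29, 27), (30, a, 13, 3, 9), (30, a, 25, 3, 17), (30, k, 21, 3, 33), (34, q, 23, 18, 35), (39, n, 7, 10, 12), (8, n, 7, 23, 12), (9, q, 23, 29, 35)}
σ[C = q]: keep tuples satisfying C = q → {(11, q, 23, 8, 35), (15, q, 23, 31, 35), (24, q, 23, 25, 35), (34, q, 23, 18, 35), (9, q, 23, 29, 35)}
Keep only column(s) B, E: {(23, 18), (23, 25), (23, 29), (23, 31), (23, 8)}

{(23, 18), (23, 25), (23, 29), (23, 31), (23, 8)}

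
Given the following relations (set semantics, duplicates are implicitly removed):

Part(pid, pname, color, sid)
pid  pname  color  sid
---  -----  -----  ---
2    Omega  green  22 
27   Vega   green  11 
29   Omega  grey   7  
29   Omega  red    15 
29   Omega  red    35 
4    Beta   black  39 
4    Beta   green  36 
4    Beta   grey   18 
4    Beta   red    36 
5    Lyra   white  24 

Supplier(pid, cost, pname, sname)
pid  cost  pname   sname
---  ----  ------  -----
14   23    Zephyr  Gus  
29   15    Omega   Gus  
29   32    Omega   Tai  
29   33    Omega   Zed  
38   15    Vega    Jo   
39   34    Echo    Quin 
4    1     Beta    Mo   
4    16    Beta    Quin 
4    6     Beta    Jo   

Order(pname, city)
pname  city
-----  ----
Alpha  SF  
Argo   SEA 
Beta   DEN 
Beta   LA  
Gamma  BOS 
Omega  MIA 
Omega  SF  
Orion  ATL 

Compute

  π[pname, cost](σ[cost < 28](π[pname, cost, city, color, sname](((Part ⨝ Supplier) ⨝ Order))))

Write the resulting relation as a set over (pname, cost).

Natural join on pid, pname: {(29, Omega, grey, 7, 15, Gus), (29, Omega, grey, 7, 32, Tai), (29, Omega, grey, 7, 33, Zed), (29, Omega, red, 15, 15, Gus), (29, Omega, red, 15, 32, Tai), (29, Omega, red, 15, 33, Zed), (29, Omega, red, 35, 15, Gus), (29, Omega, red, 35, 32, Tai), (29, Omega, red, 35, 33, Zed), (4, Beta, black, 39, 1, Mo), (4, Beta, black, 39, 16, Quin), (4, Beta, black, 39, 6, Jo), (4, Beta, green, 36, 1, Mo), (4, Beta, green, 36, 16, Quin), (4, Beta, green, 36, 6, Jo), (4, Beta, grey, 18, 1, Mo), (4, Beta, grey, 18, 16, Quin), (4, Beta, grey, 18, 6, Jo), (4, Beta, red, 36, 1, Mo), (4, Beta, red, 36, 16, Quin), (4, Beta, red, 36, 6, Jo)}
Natural join on pname: {(29, Omega, grey, 7, 15, Gus, MIA), (29, Omega, grey, 7, 15, Gus, SF), (29, Omega, grey, 7, 32, Tai, MIA), (29, Omega, grey, 7, 32, Tai, SF), (29, Omega, grey, 7, 33, Zed, MIA), (29, Omega, grey, 7, 33, Zed, SF), (29, Omega, red, 15, 15, Gus, MIA), (29, Omega, red, 15, 15, Gus, SF), (29, Omega, red, 15, 32, Tai, MIA), (29, Omega, red, 15, 32, Tai, SF), (29, Omega, red, 15, 33, Zed, MIA), (29, Omega, red, 15, 33, Zed, SF), (29, Omega, red, 35, 15, Gus, MIA), (29, Omega, red, 35, 15, Gus, SF), (29, Omega, red, 35, 32, Tai, MIA), (29, Omega, red, 35, 32, Tai, SF), (29, Omega, red, 35, 33, Zed, MIA), (29, Omega, red, 35, 33, Zed, SF), (4, Beta, black, 39, 1, Mo, DEN), (4, Beta, black, 39, 1, Mo, LA), (4, Beta, black, 39, 16, Quin, DEN), (4, Beta, black, 39, 16, Quin, LA), (4, Beta, black, 39, 6, Jo, DEN), (4, Beta, black, 39, 6, Jo, LA), (4, Beta, green, 36, 1, Mo, DEN), (4, Beta, green, 36, 1, Mo, LA), (4, Beta, green, 36, 16, Quin, DEN), (4, Beta, green, 36, 16, Quin, LA), (4, Beta, green, 36, 6, Jo, DEN), (4, Beta, green, 36, 6, Jo, LA), (4, Beta, grey, 18, 1, Mo, DEN), (4, Beta, grey, 18, 1, Mo, LA), (4, Beta, grey, 18, 16, Quin, DEN), (4, Beta, grey, 18, 16, Quin, LA), (4, Beta, grey, 18, 6, Jo, DEN), (4, Beta, grey, 18, 6, Jo, LA), (4, Beta, red, 36, 1, Mo, DEN), (4, Beta, red, 36, 1, Mo, LA), (4, Beta, red, 36, 16, Quin, DEN), (4, Beta, red, 36, 16, Quin, LA), (4, Beta, red, 36, 6, Jo, DEN), (4, Beta, red, 36, 6, Jo, LA)}
π[pname, cost, city, color, sname]: project onto (pname, cost, city, color, sname) (6 duplicate(s) eliminated) → {(Beta, 1, DEN, black, Mo), (Beta, 1, DEN, green, Mo), (Beta, 1, DEN, grey, Mo), (Beta, 1, DEN, red, Mo), (Beta, 1, LA, black, Mo), (Beta, 1, LA, green, Mo), (Beta, 1, LA, grey, Mo), (Beta, 1, LA, red, Mo), (Beta, 16, DEN, black, Quin), (Beta, 16, DEN, green, Quin), (Beta, 16, DEN, grey, Quin), (Beta, 16, DEN, red, Quin), (Beta, 16, LA, black, Quin), (Beta, 16, LA, green, Quin), (Beta, 16, LA, grey, Quin), (Beta, 16, LA, red, Quin), (Beta, 6, DEN, black, Jo), (Beta, 6, DEN, green, Jo), (Beta, 6, DEN, grey, Jo), (Beta, 6, DEN, red, Jo), (Beta, 6, LA, black, Jo), (Beta, 6, LA, green, Jo), (Beta, 6, LA, grey, Jo), (Beta, 6, LA, red, Jo), (Omega, 15, MIA, grey, Gus), (Omega, 15, MIA, red, Gus), (Omega, 15, SF, grey, Gus), (Omega, 15, SF, red, Gus), (Omega, 32, MIA, grey, Tai), (Omega, 32, MIA, red, Tai), (Omega, 32, SF, grey, Tai), (Omega, 32, SF, red, Tai), (Omega, 33, MIA, grey, Zed), (Omega, 33, MIA, red, Zed), (Omega, 33, SF, grey, Zed), (Omega, 33, SF, red, Zed)}
Apply σ_{cost < 28}; surviving tuples: {(Beta, 1, DEN, black, Mo), (Beta, 1, DEN, green, Mo), (Beta, 1, DEN, grey, Mo), (Beta, 1, DEN, red, Mo), (Beta, 1, LA, black, Mo), (Beta, 1, LA, green, Mo), (Beta, 1, LA, grey, Mo), (Beta, 1, LA, red, Mo), (Beta, 16, DEN, black, Quin), (Beta, 16, DEN, green, Quin), (Beta, 16, DEN, grey, Quin), (Beta, 16, DEN, red, Quin), (Beta, 16, LA, black, Quin), (Beta, 16, LA, green, Quin), (Beta, 16, LA, grey, Quin), (Beta, 16, LA, red, Quin), (Beta, 6, DEN, black, Jo), (Beta, 6, DEN, green, Jo), (Beta, 6, DEN, grey, Jo), (Beta, 6, DEN, red, Jo), (Beta, 6, LA, black, Jo), (Beta, 6, LA, green, Jo), (Beta, 6, LA, grey, Jo), (Beta, 6, LA, red, Jo), (Omega, 15, MIA, grey, Gus), (Omega, 15, MIA, red, Gus), (Omega, 15, SF, grey, Gus), (Omega, 15, SF, red, Gus)}
π[pname, cost]: project onto (pname, cost) (24 duplicate(s) eliminated) → {(Beta, 1), (Beta, 16), (Beta, 6), (Omega, 15)}

{(Beta, 1), (Beta, 16), (Beta, 6), (Omega, 15)}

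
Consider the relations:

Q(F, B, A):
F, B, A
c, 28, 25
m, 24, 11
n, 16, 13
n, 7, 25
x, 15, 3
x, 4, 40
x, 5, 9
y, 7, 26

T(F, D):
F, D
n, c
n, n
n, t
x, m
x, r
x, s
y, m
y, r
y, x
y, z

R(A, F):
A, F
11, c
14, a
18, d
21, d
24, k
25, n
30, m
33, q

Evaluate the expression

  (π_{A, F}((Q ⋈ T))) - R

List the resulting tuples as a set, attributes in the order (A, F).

{(13, n), (26, y), (3, x), (40, x), (9, x)}

Natural join on F: {(n, 16, 13, c), (n, 16, 13, n), (n, 16, 13, t), (n, 7, 25, c), (n, 7, 25, n), (n, 7, 25, t), (x, 15, 3, m), (x, 15, 3, r), (x, 15, 3, s), (x, 4, 40, m), (x, 4, 40, r), (x, 4, 40, s), (x, 5, 9, m), (x, 5, 9, r), (x, 5, 9, s), (y, 7, 26, m), (y, 7, 26, r), (y, 7, 26, x), (y, 7, 26, z)}
Keep only column(s) A, F (13 duplicate(s) eliminated): {(13, n), (25, n), (26, y), (3, x), (40, x), (9, x)}
Set difference of the two operands is {(13, n), (26, y), (3, x), (40, x), (9, x)}.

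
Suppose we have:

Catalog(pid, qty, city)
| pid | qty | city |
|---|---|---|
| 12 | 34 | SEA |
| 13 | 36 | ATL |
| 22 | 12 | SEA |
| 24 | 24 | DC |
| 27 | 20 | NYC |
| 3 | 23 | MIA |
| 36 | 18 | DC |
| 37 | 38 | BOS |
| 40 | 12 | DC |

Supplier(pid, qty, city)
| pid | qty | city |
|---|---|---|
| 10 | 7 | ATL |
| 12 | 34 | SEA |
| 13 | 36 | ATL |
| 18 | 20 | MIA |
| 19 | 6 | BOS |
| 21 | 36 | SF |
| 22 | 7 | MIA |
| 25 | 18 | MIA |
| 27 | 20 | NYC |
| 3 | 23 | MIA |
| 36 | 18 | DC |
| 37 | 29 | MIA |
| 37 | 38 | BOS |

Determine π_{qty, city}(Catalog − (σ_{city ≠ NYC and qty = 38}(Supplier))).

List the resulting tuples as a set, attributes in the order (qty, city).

σ[city ≠ NYC and qty = 38]: keep tuples satisfying city ≠ NYC and qty = 38 → {(37, 38, BOS)}
Taking the difference: {(12, 34, SEA), (13, 36, ATL), (22, 12, SEA), (24, 24, DC), (27, 20, NYC), (3, 23, MIA), (36, 18, DC), (40, 12, DC)}
π_{qty, city} gives {(12, DC), (12, SEA), (18, DC), (20, NYC), (23, MIA), (24, DC), (34, SEA), (36, ATL)}.

{(12, DC), (12, SEA), (18, DC), (20, NYC), (23, MIA), (24, DC), (34, SEA), (36, ATL)}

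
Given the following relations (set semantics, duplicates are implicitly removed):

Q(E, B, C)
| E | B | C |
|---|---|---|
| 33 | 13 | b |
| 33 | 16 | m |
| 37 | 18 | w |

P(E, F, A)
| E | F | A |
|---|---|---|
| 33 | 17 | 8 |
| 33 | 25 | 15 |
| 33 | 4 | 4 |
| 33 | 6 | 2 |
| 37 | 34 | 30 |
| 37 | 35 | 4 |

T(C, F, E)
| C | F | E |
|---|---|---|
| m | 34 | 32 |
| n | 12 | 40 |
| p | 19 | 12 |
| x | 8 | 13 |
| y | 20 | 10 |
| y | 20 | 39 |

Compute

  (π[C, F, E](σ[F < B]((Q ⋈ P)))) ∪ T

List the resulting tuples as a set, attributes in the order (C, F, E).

{(b, 4, 33), (b, 6, 33), (m, 34, 32), (m, 4, 33), (m, 6, 33), (n, 12, 40), (p, 19, 12), (x, 8, 13), (y, 20, 10), (y, 20, 39)}

Joining Q and P on E yields {(33, 13, b, 17, 8), (33, 13, b, 25, 15), (33, 13, b, 4, 4), (33, 13, b, 6, 2), (33, 16, m, 17, 8), (33, 16, m, 25, 15), (33, 16, m, 4, 4), (33, 16, m, 6, 2), (37, 18, w, 34, 30), (37, 18, w, 35, 4)}.
Apply σ_{F < B}; surviving tuples: {(33, 13, b, 4, 4), (33, 13, b, 6, 2), (33, 16, m, 4, 4), (33, 16, m, 6, 2)}
π[C, F, E]: project onto (C, F, E) → {(b, 4, 33), (b, 6, 33), (m, 4, 33), (m, 6, 33)}
Taking the union: {(b, 4, 33), (b, 6, 33), (m, 34, 32), (m, 4, 33), (m, 6, 33), (n, 12, 40), (p, 19, 12), (x, 8, 13), (y, 20, 10), (y, 20, 39)}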